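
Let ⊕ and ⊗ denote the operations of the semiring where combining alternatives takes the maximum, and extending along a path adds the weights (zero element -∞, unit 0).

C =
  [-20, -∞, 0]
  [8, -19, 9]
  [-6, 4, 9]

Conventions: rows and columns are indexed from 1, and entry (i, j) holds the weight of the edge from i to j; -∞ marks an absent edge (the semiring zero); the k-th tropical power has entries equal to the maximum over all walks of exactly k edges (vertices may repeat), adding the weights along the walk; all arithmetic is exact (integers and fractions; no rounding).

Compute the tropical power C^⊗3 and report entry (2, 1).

C^⊗2:
  [-6, 4, 9]
  [3, 13, 18]
  [12, 13, 18]
C^⊗3:
  [12, 13, 18]
  [21, 22, 27]
  [21, 22, 27]
Key observation: the optimum is the walk 2->3->2->1, with weight 9 + 4 + 8 = 21.
Optimal value attained by: walk 2->3->2->1.
Answer: (C^⊗3)[2][1] = 21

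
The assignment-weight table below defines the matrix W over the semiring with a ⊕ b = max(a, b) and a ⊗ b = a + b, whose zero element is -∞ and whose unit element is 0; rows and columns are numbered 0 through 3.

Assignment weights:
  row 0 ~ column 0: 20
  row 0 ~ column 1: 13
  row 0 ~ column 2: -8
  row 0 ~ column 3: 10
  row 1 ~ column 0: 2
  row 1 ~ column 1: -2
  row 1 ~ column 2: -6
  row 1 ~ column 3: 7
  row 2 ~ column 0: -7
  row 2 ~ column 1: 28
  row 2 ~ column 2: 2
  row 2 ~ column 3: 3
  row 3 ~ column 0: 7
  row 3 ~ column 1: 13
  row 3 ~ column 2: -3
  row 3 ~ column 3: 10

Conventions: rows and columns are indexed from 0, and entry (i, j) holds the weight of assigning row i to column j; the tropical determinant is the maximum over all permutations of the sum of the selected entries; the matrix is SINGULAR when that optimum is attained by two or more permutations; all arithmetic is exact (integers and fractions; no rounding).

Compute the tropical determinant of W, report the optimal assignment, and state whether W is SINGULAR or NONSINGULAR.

σ = (0, 1, 2, 3): 20 + (-2) + 2 + 10 = 30
σ = (0, 1, 3, 2): 20 + (-2) + 3 + (-3) = 18
σ = (0, 2, 1, 3): 20 + (-6) + 28 + 10 = 52
σ = (0, 2, 3, 1): 20 + (-6) + 3 + 13 = 30
σ = (0, 3, 1, 2): 20 + 7 + 28 + (-3) = 52
σ = (0, 3, 2, 1): 20 + 7 + 2 + 13 = 42
σ = (1, 0, 2, 3): 13 + 2 + 2 + 10 = 27
σ = (1, 0, 3, 2): 13 + 2 + 3 + (-3) = 15
σ = (1, 2, 0, 3): 13 + (-6) + (-7) + 10 = 10
σ = (1, 2, 3, 0): 13 + (-6) + 3 + 7 = 17
σ = (1, 3, 0, 2): 13 + 7 + (-7) + (-3) = 10
σ = (1, 3, 2, 0): 13 + 7 + 2 + 7 = 29
σ = (2, 0, 1, 3): (-8) + 2 + 28 + 10 = 32
σ = (2, 0, 3, 1): (-8) + 2 + 3 + 13 = 10
σ = (2, 1, 0, 3): (-8) + (-2) + (-7) + 10 = -7
σ = (2, 1, 3, 0): (-8) + (-2) + 3 + 7 = 0
σ = (2, 3, 0, 1): (-8) + 7 + (-7) + 13 = 5
σ = (2, 3, 1, 0): (-8) + 7 + 28 + 7 = 34
σ = (3, 0, 1, 2): 10 + 2 + 28 + (-3) = 37
σ = (3, 0, 2, 1): 10 + 2 + 2 + 13 = 27
σ = (3, 1, 0, 2): 10 + (-2) + (-7) + (-3) = -2
σ = (3, 1, 2, 0): 10 + (-2) + 2 + 7 = 17
σ = (3, 2, 0, 1): 10 + (-6) + (-7) + 13 = 10
σ = (3, 2, 1, 0): 10 + (-6) + 28 + 7 = 39
Optimal value attained by: σ = (0, 2, 1, 3).
Answer: det⊕(W) = 52; verdict: SINGULAR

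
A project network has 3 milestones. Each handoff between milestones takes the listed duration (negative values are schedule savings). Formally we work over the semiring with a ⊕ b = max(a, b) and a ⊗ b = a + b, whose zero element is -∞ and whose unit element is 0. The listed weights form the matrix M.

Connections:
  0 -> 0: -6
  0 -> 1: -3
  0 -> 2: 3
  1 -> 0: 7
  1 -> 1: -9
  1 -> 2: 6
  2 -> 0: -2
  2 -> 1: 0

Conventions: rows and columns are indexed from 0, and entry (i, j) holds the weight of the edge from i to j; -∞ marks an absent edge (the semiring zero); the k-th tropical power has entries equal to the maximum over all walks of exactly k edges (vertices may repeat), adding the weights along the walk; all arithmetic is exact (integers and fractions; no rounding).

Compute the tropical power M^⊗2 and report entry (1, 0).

M^⊗2:
  [4, 3, 3]
  [4, 6, 10]
  [7, -5, 6]
Key observation: the optimum is the walk 1->2->0, with weight 6 + (-2) = 4.
Optimal value attained by: walk 1->2->0.
Answer: (M^⊗2)[1][0] = 4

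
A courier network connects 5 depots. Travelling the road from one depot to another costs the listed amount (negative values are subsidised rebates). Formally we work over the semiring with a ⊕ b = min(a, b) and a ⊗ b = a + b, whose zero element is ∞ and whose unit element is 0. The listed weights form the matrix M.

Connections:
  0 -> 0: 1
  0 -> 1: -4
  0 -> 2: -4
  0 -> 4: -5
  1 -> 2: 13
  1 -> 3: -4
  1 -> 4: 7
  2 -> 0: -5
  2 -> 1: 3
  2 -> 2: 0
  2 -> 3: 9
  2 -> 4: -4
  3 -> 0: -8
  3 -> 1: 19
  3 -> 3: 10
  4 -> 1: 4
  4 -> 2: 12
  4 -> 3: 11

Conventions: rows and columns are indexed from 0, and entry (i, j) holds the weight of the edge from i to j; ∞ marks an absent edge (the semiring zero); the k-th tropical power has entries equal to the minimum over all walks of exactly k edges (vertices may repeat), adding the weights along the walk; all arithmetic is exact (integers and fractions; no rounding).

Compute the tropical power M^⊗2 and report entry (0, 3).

M^⊗2:
  [-9, -3, -4, -8, -8]
  [-12, 11, 13, 6, 9]
  [-5, -9, -9, -1, -10]
  [-7, -12, -12, 15, -13]
  [3, 15, 12, 0, 8]
Key observation: the optimum is the walk 0->1->3, with weight (-4) + (-4) = -8.
Optimal value attained by: walk 0->1->3.
Answer: (M^⊗2)[0][3] = -8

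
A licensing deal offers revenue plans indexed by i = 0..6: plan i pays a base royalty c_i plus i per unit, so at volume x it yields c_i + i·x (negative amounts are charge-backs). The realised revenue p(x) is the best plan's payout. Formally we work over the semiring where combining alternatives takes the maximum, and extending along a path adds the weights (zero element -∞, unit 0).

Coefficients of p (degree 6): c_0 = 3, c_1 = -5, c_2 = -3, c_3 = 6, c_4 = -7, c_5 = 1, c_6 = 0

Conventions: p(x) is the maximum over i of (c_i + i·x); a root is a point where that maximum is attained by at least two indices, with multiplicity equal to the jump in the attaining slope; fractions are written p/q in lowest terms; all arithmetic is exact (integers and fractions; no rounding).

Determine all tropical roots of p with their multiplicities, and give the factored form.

hull edge (i=0, c=3) to (i=3, c=6): slope 1, span 3
hull edge (i=3, c=6) to (i=6, c=0): slope -2, span 3
Factored form: p(x) = 0 ⊗ (x ⊕ (-1)) ⊗ (x ⊕ (-1)) ⊗ (x ⊕ (-1)) ⊗ (x ⊕ 2) ⊗ (x ⊕ 2) ⊗ (x ⊕ 2)
Answer: roots = -1 (mult 3), 2 (mult 3)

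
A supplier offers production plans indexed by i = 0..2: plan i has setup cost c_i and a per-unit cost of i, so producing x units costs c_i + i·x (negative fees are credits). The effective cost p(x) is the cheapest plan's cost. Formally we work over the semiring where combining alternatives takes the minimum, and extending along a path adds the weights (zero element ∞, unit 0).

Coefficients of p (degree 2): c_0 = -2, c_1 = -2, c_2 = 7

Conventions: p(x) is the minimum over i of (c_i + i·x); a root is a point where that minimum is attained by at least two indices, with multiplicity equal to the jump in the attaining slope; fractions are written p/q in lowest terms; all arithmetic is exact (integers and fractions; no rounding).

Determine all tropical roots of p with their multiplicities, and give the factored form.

hull edge (i=0, c=-2) to (i=1, c=-2): slope 0, span 1
hull edge (i=1, c=-2) to (i=2, c=7): slope 9, span 1
Factored form: p(x) = 7 ⊗ (x ⊕ (-9)) ⊗ (x ⊕ 0)
Answer: roots = -9 (mult 1), 0 (mult 1)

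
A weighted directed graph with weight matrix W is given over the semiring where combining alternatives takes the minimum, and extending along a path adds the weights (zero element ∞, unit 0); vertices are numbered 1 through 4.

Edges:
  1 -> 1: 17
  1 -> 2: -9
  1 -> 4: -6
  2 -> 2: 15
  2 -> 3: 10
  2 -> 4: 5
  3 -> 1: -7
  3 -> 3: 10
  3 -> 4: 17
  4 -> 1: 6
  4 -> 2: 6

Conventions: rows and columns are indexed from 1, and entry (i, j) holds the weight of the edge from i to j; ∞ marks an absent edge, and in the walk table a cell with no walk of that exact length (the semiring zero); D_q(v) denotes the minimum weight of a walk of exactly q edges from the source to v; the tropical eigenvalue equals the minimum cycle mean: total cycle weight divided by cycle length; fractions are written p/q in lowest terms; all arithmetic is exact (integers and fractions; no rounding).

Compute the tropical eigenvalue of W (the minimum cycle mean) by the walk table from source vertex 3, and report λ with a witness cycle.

q=0: [∞, ∞, 0, ∞]
q=1: [-7, ∞, 10, 17]
q=2: [3, -16, 20, -13]
q=3: [-7, -7, -6, -11]
q=4: [-13, -16, 3, -13]
Optimal cycle mean attained by: cycle 1->2->3->1, total (-9) + 10 + (-7), length 3.
Answer: λ = -2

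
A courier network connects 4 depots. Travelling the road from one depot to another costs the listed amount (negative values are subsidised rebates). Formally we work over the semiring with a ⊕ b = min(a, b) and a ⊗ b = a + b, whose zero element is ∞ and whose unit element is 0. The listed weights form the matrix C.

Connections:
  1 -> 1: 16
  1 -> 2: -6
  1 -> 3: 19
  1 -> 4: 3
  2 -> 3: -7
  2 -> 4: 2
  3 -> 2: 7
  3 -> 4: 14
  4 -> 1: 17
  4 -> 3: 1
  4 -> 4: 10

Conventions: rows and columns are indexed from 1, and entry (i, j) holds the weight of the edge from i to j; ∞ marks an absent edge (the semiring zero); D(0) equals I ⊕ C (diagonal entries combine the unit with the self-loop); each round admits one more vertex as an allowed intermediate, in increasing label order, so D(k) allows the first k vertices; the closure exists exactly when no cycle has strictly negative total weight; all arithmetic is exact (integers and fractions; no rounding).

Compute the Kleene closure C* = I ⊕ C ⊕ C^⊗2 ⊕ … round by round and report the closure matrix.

D(0):
  [0, -6, 19, 3]
  [∞, 0, -7, 2]
  [∞, 7, 0, 14]
  [17, ∞, 1, 0]
D(1):
  [0, -6, 19, 3]
  [∞, 0, -7, 2]
  [∞, 7, 0, 14]
  [17, 11, 1, 0]
D(2):
  [0, -6, -13, -4]
  [∞, 0, -7, 2]
  [∞, 7, 0, 9]
  [17, 11, 1, 0]
D(3):
  [0, -6, -13, -4]
  [∞, 0, -7, 2]
  [∞, 7, 0, 9]
  [17, 8, 1, 0]
D(4):
  [0, -6, -13, -4]
  [19, 0, -7, 2]
  [26, 7, 0, 9]
  [17, 8, 1, 0]
Answer: C* = [[0, -6, -13, -4], [19, 0, -7, 2], [26, 7, 0, 9], [17, 8, 1, 0]]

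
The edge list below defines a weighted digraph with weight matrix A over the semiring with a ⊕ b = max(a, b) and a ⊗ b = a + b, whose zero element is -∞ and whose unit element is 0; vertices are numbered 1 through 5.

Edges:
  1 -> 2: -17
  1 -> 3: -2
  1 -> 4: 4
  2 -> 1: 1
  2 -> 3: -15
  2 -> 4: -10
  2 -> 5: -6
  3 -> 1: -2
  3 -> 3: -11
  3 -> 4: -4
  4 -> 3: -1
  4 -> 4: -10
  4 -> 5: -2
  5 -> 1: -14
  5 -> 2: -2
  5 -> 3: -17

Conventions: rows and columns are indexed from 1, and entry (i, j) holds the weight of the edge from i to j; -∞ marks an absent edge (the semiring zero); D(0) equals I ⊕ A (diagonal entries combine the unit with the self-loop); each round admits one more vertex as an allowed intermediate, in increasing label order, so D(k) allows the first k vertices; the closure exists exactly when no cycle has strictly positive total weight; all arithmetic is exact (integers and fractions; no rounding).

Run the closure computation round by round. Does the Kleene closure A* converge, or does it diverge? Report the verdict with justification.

D(0):
  [0, -17, -2, 4, -∞]
  [1, 0, -15, -10, -6]
  [-2, -∞, 0, -4, -∞]
  [-∞, -∞, -1, 0, -2]
  [-14, -2, -17, -∞, 0]
D(1):
  [0, -17, -2, 4, -∞]
  [1, 0, -1, 5, -6]
  [-2, -19, 0, 2, -∞]
  [-∞, -∞, -1, 0, -2]
  [-14, -2, -16, -10, 0]
D(2):
  [0, -17, -2, 4, -23]
  [1, 0, -1, 5, -6]
  [-2, -19, 0, 2, -25]
  [-∞, -∞, -1, 0, -2]
  [-1, -2, -3, 3, 0]
Detection: at round 3, diagonal entry (4, 4) turns strictly positive.
Key observation: the cycle 4->3->1->4 has total weight (-1) + (-2) + 4, which is strictly positive.
Answer: DIVERGES — positive cycle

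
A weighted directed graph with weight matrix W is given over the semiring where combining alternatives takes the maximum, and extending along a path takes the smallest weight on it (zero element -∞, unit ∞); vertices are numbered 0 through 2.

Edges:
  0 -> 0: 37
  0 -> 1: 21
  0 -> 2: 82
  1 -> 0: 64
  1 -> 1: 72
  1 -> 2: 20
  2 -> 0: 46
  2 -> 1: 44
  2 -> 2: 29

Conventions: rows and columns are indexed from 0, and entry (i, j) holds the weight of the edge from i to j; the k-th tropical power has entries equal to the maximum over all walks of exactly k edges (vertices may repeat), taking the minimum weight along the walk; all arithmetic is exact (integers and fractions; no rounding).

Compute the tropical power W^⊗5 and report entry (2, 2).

W^⊗2:
  [46, 44, 37]
  [64, 72, 64]
  [44, 44, 46]
W^⊗3:
  [44, 44, 46]
  [64, 72, 64]
  [46, 44, 44]
W^⊗4:
  [46, 44, 44]
  [64, 72, 64]
  [44, 44, 46]
W^⊗5:
  [44, 44, 46]
  [64, 72, 64]
  [46, 44, 44]
Key observation: the optimum is the walk 2->0->2->1->0->2, with weight 46 min 82 min 44 min 64 min 82 = 44.
Optimal value attained by: walk 2->0->2->1->0->2.
Answer: (W^⊗5)[2][2] = 44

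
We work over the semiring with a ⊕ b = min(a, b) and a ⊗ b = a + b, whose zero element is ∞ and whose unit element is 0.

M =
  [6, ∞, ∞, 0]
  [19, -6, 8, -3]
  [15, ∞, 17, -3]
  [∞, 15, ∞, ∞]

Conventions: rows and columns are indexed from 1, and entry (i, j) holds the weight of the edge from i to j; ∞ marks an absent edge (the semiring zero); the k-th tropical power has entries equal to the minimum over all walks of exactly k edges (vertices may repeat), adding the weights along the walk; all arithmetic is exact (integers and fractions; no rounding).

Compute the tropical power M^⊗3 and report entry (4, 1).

M^⊗2:
  [12, 15, ∞, 6]
  [13, -12, 2, -9]
  [21, 12, 34, 14]
  [34, 9, 23, 12]
M^⊗3:
  [18, 9, 23, 12]
  [7, -18, -4, -15]
  [27, 6, 20, 9]
  [28, 3, 17, 6]
Key observation: the optimum is the walk 4->2->2->1, with weight 15 + (-6) + 19 = 28.
Optimal value attained by: walk 4->2->2->1.
Answer: (M^⊗3)[4][1] = 28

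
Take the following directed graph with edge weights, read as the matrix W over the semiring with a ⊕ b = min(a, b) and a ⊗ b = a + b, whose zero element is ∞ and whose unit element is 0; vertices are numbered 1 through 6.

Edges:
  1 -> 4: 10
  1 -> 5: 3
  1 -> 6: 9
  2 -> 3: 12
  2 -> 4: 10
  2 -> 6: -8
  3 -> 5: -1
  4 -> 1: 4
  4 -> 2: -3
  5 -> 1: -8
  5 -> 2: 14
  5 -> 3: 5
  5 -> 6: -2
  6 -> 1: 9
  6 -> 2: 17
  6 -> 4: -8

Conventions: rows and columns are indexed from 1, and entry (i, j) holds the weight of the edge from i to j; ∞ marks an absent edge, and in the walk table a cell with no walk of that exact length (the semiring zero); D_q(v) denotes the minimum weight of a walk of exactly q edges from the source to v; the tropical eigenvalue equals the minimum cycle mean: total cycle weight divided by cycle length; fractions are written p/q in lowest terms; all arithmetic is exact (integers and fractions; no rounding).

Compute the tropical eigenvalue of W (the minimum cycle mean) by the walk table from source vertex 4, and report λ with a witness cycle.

q=0: [∞, ∞, ∞, 0, ∞, ∞]
q=1: [4, -3, ∞, ∞, ∞, ∞]
q=2: [∞, ∞, 9, 7, 7, -11]
q=3: [-2, 4, 12, -19, 8, 5]
q=4: [-15, -22, 13, -3, 1, -4]
q=5: [-7, -6, -10, -12, -12, -30]
q=6: [-21, -15, -7, -38, -11, -14]
Optimal cycle mean attained by: cycle 2->6->4->2, total (-8) + (-8) + (-3), length 3.
Answer: λ = -19/3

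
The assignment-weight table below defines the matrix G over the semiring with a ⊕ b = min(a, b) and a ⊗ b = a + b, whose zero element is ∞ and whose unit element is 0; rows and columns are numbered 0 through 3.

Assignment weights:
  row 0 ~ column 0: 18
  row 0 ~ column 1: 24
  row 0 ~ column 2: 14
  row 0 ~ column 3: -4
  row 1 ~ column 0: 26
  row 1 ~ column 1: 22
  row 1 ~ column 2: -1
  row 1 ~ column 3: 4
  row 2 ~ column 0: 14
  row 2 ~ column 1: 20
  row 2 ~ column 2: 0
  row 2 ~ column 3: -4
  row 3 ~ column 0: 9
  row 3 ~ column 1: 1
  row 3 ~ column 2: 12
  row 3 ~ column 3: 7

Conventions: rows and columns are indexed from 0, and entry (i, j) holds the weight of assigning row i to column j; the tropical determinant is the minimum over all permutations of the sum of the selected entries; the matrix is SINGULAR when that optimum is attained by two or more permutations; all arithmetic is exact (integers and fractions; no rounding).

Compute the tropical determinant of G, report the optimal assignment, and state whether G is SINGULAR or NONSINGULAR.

σ = (0, 1, 2, 3): 18 + 22 + 0 + 7 = 47
σ = (0, 1, 3, 2): 18 + 22 + (-4) + 12 = 48
σ = (0, 2, 1, 3): 18 + (-1) + 20 + 7 = 44
σ = (0, 2, 3, 1): 18 + (-1) + (-4) + 1 = 14
σ = (0, 3, 1, 2): 18 + 4 + 20 + 12 = 54
σ = (0, 3, 2, 1): 18 + 4 + 0 + 1 = 23
σ = (1, 0, 2, 3): 24 + 26 + 0 + 7 = 57
σ = (1, 0, 3, 2): 24 + 26 + (-4) + 12 = 58
σ = (1, 2, 0, 3): 24 + (-1) + 14 + 7 = 44
σ = (1, 2, 3, 0): 24 + (-1) + (-4) + 9 = 28
σ = (1, 3, 0, 2): 24 + 4 + 14 + 12 = 54
σ = (1, 3, 2, 0): 24 + 4 + 0 + 9 = 37
σ = (2, 0, 1, 3): 14 + 26 + 20 + 7 = 67
σ = (2, 0, 3, 1): 14 + 26 + (-4) + 1 = 37
σ = (2, 1, 0, 3): 14 + 22 + 14 + 7 = 57
σ = (2, 1, 3, 0): 14 + 22 + (-4) + 9 = 41
σ = (2, 3, 0, 1): 14 + 4 + 14 + 1 = 33
σ = (2, 3, 1, 0): 14 + 4 + 20 + 9 = 47
σ = (3, 0, 1, 2): (-4) + 26 + 20 + 12 = 54
σ = (3, 0, 2, 1): (-4) + 26 + 0 + 1 = 23
σ = (3, 1, 0, 2): (-4) + 22 + 14 + 12 = 44
σ = (3, 1, 2, 0): (-4) + 22 + 0 + 9 = 27
σ = (3, 2, 0, 1): (-4) + (-1) + 14 + 1 = 10
σ = (3, 2, 1, 0): (-4) + (-1) + 20 + 9 = 24
Optimal value attained by: σ = (3, 2, 0, 1).
Answer: det⊕(G) = 10; verdict: NONSINGULAR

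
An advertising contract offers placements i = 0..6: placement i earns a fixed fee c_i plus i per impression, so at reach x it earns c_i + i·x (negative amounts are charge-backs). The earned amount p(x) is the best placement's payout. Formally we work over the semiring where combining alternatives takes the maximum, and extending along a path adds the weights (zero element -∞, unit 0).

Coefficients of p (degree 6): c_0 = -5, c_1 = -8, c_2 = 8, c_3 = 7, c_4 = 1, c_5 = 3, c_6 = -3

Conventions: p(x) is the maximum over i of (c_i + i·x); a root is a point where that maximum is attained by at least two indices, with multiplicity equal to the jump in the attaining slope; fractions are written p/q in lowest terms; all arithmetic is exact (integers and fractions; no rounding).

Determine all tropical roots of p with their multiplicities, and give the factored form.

hull edge (i=0, c=-5) to (i=2, c=8): slope 13/2, span 2
hull edge (i=2, c=8) to (i=3, c=7): slope -1, span 1
hull edge (i=3, c=7) to (i=5, c=3): slope -2, span 2
hull edge (i=5, c=3) to (i=6, c=-3): slope -6, span 1
Factored form: p(x) = -3 ⊗ (x ⊕ (-13/2)) ⊗ (x ⊕ (-13/2)) ⊗ (x ⊕ 1) ⊗ (x ⊕ 2) ⊗ (x ⊕ 2) ⊗ (x ⊕ 6)
Answer: roots = -13/2 (mult 2), 1 (mult 1), 2 (mult 2), 6 (mult 1)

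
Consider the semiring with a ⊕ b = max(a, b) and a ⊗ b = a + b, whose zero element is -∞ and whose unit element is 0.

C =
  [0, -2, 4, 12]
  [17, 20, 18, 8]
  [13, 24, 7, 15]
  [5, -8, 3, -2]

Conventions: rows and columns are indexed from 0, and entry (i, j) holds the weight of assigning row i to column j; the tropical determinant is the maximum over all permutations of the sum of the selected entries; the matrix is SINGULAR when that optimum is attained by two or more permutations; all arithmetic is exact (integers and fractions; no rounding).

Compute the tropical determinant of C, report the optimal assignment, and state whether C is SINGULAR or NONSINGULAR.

σ = (0, 1, 2, 3): 0 + 20 + 7 + (-2) = 25
σ = (0, 1, 3, 2): 0 + 20 + 15 + 3 = 38
σ = (0, 2, 1, 3): 0 + 18 + 24 + (-2) = 40
σ = (0, 2, 3, 1): 0 + 18 + 15 + (-8) = 25
σ = (0, 3, 1, 2): 0 + 8 + 24 + 3 = 35
σ = (0, 3, 2, 1): 0 + 8 + 7 + (-8) = 7
σ = (1, 0, 2, 3): (-2) + 17 + 7 + (-2) = 20
σ = (1, 0, 3, 2): (-2) + 17 + 15 + 3 = 33
σ = (1, 2, 0, 3): (-2) + 18 + 13 + (-2) = 27
σ = (1, 2, 3, 0): (-2) + 18 + 15 + 5 = 36
σ = (1, 3, 0, 2): (-2) + 8 + 13 + 3 = 22
σ = (1, 3, 2, 0): (-2) + 8 + 7 + 5 = 18
σ = (2, 0, 1, 3): 4 + 17 + 24 + (-2) = 43
σ = (2, 0, 3, 1): 4 + 17 + 15 + (-8) = 28
σ = (2, 1, 0, 3): 4 + 20 + 13 + (-2) = 35
σ = (2, 1, 3, 0): 4 + 20 + 15 + 5 = 44
σ = (2, 3, 0, 1): 4 + 8 + 13 + (-8) = 17
σ = (2, 3, 1, 0): 4 + 8 + 24 + 5 = 41
σ = (3, 0, 1, 2): 12 + 17 + 24 + 3 = 56
σ = (3, 0, 2, 1): 12 + 17 + 7 + (-8) = 28
σ = (3, 1, 0, 2): 12 + 20 + 13 + 3 = 48
σ = (3, 1, 2, 0): 12 + 20 + 7 + 5 = 44
σ = (3, 2, 0, 1): 12 + 18 + 13 + (-8) = 35
σ = (3, 2, 1, 0): 12 + 18 + 24 + 5 = 59
Optimal value attained by: σ = (3, 2, 1, 0).
Answer: det⊕(C) = 59; verdict: NONSINGULAR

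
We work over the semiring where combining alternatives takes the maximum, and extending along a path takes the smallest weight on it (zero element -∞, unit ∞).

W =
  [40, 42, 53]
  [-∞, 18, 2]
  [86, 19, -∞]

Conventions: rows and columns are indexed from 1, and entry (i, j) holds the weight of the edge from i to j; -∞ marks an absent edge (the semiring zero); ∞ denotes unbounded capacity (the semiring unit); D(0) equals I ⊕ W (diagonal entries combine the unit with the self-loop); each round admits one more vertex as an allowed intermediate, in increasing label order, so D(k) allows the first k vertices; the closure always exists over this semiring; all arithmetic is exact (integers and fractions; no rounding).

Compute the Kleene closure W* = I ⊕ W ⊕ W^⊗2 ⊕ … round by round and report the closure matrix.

D(0):
  [∞, 42, 53]
  [-∞, ∞, 2]
  [86, 19, ∞]
D(1):
  [∞, 42, 53]
  [-∞, ∞, 2]
  [86, 42, ∞]
D(2):
  [∞, 42, 53]
  [-∞, ∞, 2]
  [86, 42, ∞]
D(3):
  [∞, 42, 53]
  [2, ∞, 2]
  [86, 42, ∞]
Answer: W* = [[∞, 42, 53], [2, ∞, 2], [86, 42, ∞]]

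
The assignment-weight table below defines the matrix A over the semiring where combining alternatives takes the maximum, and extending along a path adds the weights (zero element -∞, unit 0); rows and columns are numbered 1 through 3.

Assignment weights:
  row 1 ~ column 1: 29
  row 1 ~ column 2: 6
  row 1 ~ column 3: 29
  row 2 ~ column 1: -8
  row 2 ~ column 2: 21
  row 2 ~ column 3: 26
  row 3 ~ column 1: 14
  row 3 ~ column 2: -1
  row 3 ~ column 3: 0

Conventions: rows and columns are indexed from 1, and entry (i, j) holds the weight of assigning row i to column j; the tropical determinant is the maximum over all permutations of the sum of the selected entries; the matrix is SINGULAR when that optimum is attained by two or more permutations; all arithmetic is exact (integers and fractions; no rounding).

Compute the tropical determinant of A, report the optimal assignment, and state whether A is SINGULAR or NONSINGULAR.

σ = (1, 2, 3): 29 + 21 + 0 = 50
σ = (1, 3, 2): 29 + 26 + (-1) = 54
σ = (2, 1, 3): 6 + (-8) + 0 = -2
σ = (2, 3, 1): 6 + 26 + 14 = 46
σ = (3, 1, 2): 29 + (-8) + (-1) = 20
σ = (3, 2, 1): 29 + 21 + 14 = 64
Optimal value attained by: σ = (3, 2, 1).
Answer: det⊕(A) = 64; verdict: NONSINGULAR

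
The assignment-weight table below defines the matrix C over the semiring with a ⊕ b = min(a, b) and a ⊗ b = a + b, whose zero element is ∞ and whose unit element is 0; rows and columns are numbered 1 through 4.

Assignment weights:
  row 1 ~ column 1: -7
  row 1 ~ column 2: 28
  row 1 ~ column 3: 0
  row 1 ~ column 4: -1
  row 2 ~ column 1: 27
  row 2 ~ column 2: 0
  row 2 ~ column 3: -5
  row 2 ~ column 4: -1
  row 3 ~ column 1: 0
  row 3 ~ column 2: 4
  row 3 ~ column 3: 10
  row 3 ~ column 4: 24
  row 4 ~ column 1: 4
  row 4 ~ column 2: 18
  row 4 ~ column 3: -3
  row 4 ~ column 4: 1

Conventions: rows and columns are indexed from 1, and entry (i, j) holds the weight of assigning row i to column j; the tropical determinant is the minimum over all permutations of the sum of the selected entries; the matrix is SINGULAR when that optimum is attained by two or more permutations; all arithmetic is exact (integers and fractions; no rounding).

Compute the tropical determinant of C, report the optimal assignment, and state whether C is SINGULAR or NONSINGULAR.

σ = (1, 2, 3, 4): (-7) + 0 + 10 + 1 = 4
σ = (1, 2, 4, 3): (-7) + 0 + 24 + (-3) = 14
σ = (1, 3, 2, 4): (-7) + (-5) + 4 + 1 = -7
σ = (1, 3, 4, 2): (-7) + (-5) + 24 + 18 = 30
σ = (1, 4, 2, 3): (-7) + (-1) + 4 + (-3) = -7
σ = (1, 4, 3, 2): (-7) + (-1) + 10 + 18 = 20
σ = (2, 1, 3, 4): 28 + 27 + 10 + 1 = 66
σ = (2, 1, 4, 3): 28 + 27 + 24 + (-3) = 76
σ = (2, 3, 1, 4): 28 + (-5) + 0 + 1 = 24
σ = (2, 3, 4, 1): 28 + (-5) + 24 + 4 = 51
σ = (2, 4, 1, 3): 28 + (-1) + 0 + (-3) = 24
σ = (2, 4, 3, 1): 28 + (-1) + 10 + 4 = 41
σ = (3, 1, 2, 4): 0 + 27 + 4 + 1 = 32
σ = (3, 1, 4, 2): 0 + 27 + 24 + 18 = 69
σ = (3, 2, 1, 4): 0 + 0 + 0 + 1 = 1
σ = (3, 2, 4, 1): 0 + 0 + 24 + 4 = 28
σ = (3, 4, 1, 2): 0 + (-1) + 0 + 18 = 17
σ = (3, 4, 2, 1): 0 + (-1) + 4 + 4 = 7
σ = (4, 1, 2, 3): (-1) + 27 + 4 + (-3) = 27
σ = (4, 1, 3, 2): (-1) + 27 + 10 + 18 = 54
σ = (4, 2, 1, 3): (-1) + 0 + 0 + (-3) = -4
σ = (4, 2, 3, 1): (-1) + 0 + 10 + 4 = 13
σ = (4, 3, 1, 2): (-1) + (-5) + 0 + 18 = 12
σ = (4, 3, 2, 1): (-1) + (-5) + 4 + 4 = 2
Optimal value attained by: σ = (1, 3, 2, 4).
Answer: det⊕(C) = -7; verdict: SINGULAR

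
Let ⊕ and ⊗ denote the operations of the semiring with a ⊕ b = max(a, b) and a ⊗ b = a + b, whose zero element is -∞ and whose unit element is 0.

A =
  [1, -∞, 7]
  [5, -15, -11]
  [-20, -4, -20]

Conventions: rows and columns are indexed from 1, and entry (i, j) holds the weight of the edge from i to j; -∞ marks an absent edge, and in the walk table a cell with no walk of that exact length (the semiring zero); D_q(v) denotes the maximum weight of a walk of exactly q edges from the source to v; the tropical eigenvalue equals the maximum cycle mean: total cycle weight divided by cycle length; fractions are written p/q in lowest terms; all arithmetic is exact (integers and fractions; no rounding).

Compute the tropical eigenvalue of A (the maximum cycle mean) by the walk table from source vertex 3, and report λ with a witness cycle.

q=0: [-∞, -∞, 0]
q=1: [-20, -4, -20]
q=2: [1, -19, -13]
q=3: [2, -17, 8]
Optimal cycle mean attained by: cycle 1->3->2->1, total 7 + (-4) + 5, length 3.
Answer: λ = 8/3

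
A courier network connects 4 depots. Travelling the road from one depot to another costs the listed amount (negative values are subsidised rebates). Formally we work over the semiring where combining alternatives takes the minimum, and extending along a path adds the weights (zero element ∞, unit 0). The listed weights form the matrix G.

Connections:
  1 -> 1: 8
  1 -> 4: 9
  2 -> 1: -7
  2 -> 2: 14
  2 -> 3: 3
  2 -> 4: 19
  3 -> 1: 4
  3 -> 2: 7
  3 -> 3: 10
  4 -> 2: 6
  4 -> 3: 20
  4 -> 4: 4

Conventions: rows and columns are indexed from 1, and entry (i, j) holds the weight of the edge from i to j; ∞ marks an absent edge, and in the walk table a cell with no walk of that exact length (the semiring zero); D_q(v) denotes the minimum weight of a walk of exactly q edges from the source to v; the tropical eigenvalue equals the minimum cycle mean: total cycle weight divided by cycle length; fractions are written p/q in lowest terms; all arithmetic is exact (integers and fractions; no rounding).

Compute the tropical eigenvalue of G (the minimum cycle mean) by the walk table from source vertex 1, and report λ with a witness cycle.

q=0: [0, ∞, ∞, ∞]
q=1: [8, ∞, ∞, 9]
q=2: [16, 15, 29, 13]
q=3: [8, 19, 18, 17]
q=4: [12, 23, 22, 17]
Optimal cycle mean attained by: cycle 1->4->2->1, total 9 + 6 + (-7), length 3.
Answer: λ = 8/3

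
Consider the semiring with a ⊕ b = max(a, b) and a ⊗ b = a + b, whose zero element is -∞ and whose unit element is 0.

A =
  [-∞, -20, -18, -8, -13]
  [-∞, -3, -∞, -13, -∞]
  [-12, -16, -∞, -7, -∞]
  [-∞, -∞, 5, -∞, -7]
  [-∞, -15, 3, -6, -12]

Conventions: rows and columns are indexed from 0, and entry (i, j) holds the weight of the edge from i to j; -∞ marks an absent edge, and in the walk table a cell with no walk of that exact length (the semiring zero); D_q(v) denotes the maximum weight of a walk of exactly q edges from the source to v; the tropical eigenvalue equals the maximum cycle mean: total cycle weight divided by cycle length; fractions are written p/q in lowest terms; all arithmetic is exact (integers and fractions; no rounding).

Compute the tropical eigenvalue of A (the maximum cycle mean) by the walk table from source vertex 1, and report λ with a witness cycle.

q=0: [-∞, 0, -∞, -∞, -∞]
q=1: [-∞, -3, -∞, -13, -∞]
q=2: [-∞, -6, -8, -16, -20]
q=3: [-20, -9, -11, -15, -23]
q=4: [-23, -12, -10, -18, -22]
q=5: [-22, -15, -13, -17, -25]
Optimal cycle mean attained by: cycle 2->3->2, total (-7) + 5, length 2.
Answer: λ = -1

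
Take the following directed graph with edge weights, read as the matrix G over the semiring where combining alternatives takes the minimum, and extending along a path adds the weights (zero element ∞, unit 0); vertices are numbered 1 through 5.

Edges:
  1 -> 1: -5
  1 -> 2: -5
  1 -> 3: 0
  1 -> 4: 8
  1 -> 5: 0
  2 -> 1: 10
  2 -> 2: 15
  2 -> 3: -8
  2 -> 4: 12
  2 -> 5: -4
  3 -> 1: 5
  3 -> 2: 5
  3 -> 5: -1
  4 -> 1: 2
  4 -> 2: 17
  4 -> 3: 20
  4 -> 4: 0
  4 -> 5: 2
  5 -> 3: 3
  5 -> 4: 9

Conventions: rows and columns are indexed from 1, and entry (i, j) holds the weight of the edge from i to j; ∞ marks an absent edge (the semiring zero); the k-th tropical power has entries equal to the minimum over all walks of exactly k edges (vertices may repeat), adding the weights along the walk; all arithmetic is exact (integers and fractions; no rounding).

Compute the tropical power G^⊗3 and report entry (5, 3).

G^⊗2:
  [-10, -10, -13, 3, -9]
  [-3, -3, -1, 5, -9]
  [0, 0, -3, 8, 1]
  [-3, -3, 2, 0, 2]
  [8, 8, 29, 9, 2]
G^⊗3:
  [-15, -15, -18, -2, -14]
  [-8, -8, -11, 0, -7]
  [-5, -5, -8, 8, -4]
  [-8, -8, -11, 0, -7]
  [3, 3, 0, 9, 4]
Key observation: the optimum is the walk 5->3->2->3, with weight 3 + 5 + (-8) = 0.
Optimal value attained by: walk 5->3->2->3.
Answer: (G^⊗3)[5][3] = 0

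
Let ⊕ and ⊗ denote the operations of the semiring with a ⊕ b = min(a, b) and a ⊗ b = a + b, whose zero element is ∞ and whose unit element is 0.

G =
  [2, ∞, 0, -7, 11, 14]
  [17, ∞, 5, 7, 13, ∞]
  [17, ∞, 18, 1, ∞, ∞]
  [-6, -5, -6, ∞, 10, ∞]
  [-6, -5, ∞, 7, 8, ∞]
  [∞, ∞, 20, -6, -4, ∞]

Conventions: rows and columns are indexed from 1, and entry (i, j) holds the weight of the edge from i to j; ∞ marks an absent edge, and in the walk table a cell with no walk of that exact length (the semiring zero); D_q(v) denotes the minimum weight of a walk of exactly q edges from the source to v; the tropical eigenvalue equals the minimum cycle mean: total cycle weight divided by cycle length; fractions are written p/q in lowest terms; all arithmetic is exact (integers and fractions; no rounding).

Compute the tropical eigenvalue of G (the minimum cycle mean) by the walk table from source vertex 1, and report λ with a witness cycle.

q=0: [0, ∞, ∞, ∞, ∞, ∞]
q=1: [2, ∞, 0, -7, 11, 14]
q=2: [-13, -12, -13, -5, 3, 16]
q=3: [-11, -10, -13, -20, -2, 1]
q=4: [-26, -25, -26, -18, -10, 3]
q=5: [-24, -23, -26, -33, -15, -12]
q=6: [-39, -38, -39, -31, -23, -10]
Optimal cycle mean attained by: cycle 1->4->1, total (-7) + (-6), length 2.
Answer: λ = -13/2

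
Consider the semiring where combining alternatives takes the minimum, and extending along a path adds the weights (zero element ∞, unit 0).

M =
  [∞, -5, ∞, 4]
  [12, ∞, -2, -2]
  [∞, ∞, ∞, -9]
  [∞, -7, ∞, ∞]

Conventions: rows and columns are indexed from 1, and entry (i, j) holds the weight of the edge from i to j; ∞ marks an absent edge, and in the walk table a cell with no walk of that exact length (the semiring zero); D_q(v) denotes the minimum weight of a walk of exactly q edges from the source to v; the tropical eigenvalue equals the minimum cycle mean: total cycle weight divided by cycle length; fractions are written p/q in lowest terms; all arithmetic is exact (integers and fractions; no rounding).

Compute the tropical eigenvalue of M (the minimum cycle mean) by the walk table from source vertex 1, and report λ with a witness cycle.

q=0: [0, ∞, ∞, ∞]
q=1: [∞, -5, ∞, 4]
q=2: [7, -3, -7, -7]
q=3: [9, -14, -5, -16]
q=4: [-2, -23, -16, -16]
Optimal cycle mean attained by: cycle 2->3->4->2, total (-2) + (-9) + (-7), length 3.
Answer: λ = -6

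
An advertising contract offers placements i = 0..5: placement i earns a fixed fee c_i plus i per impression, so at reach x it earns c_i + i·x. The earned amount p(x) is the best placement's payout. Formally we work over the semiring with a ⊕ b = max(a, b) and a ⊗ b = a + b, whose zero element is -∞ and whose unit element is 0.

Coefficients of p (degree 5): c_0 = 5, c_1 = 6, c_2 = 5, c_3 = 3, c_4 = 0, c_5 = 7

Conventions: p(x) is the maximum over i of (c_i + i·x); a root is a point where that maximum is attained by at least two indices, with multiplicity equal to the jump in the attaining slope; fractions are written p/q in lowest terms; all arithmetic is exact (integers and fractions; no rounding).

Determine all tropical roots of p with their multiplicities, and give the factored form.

hull edge (i=0, c=5) to (i=1, c=6): slope 1, span 1
hull edge (i=1, c=6) to (i=5, c=7): slope 1/4, span 4
Factored form: p(x) = 7 ⊗ (x ⊕ (-1)) ⊗ (x ⊕ (-1/4)) ⊗ (x ⊕ (-1/4)) ⊗ (x ⊕ (-1/4)) ⊗ (x ⊕ (-1/4))
Answer: roots = -1 (mult 1), -1/4 (mult 4)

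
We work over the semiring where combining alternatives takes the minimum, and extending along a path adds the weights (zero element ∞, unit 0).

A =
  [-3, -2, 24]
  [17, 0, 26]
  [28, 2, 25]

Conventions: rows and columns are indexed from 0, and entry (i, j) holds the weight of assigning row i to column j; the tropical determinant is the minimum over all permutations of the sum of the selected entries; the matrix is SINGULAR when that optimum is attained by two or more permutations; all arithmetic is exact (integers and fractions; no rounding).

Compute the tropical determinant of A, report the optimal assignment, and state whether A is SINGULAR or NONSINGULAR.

σ = (0, 1, 2): (-3) + 0 + 25 = 22
σ = (0, 2, 1): (-3) + 26 + 2 = 25
σ = (1, 0, 2): (-2) + 17 + 25 = 40
σ = (1, 2, 0): (-2) + 26 + 28 = 52
σ = (2, 0, 1): 24 + 17 + 2 = 43
σ = (2, 1, 0): 24 + 0 + 28 = 52
Optimal value attained by: σ = (0, 1, 2).
Answer: det⊕(A) = 22; verdict: NONSINGULAR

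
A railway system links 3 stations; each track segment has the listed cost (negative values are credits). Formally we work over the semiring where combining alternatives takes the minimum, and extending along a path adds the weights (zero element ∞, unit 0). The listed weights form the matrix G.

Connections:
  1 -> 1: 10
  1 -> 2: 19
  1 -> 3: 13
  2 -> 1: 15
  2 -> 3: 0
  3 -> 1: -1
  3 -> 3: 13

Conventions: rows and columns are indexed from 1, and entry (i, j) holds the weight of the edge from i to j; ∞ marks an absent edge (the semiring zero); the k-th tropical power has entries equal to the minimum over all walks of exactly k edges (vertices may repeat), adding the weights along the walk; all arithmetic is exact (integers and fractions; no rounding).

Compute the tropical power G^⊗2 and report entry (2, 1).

G^⊗2:
  [12, 29, 19]
  [-1, 34, 13]
  [9, 18, 12]
Key observation: the optimum is the walk 2->3->1, with weight 0 + (-1) = -1.
Optimal value attained by: walk 2->3->1.
Answer: (G^⊗2)[2][1] = -1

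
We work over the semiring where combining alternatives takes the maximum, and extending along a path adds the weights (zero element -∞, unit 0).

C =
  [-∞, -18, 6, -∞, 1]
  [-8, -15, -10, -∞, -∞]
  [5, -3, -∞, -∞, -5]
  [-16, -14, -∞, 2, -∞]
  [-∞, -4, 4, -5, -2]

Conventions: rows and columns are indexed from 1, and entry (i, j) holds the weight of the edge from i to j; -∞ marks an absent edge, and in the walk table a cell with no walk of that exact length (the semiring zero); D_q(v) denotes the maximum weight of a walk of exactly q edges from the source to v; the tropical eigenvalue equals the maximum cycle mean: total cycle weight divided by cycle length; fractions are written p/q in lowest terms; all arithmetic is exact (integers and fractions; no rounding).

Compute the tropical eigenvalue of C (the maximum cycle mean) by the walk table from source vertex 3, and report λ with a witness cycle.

q=0: [-∞, -∞, 0, -∞, -∞]
q=1: [5, -3, -∞, -∞, -5]
q=2: [-11, -9, 11, -10, 6]
q=3: [16, 8, 10, 1, 6]
q=4: [15, 7, 22, 3, 17]
q=5: [27, 19, 21, 12, 17]
Optimal cycle mean attained by: cycle 1->3->1, total 6 + 5, length 2.
Answer: λ = 11/2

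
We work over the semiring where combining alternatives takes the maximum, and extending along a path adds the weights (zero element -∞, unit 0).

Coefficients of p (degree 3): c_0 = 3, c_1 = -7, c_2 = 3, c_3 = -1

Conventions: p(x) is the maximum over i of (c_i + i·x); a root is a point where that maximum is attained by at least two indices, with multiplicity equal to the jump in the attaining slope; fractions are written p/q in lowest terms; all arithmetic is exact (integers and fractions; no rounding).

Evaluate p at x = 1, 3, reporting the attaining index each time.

p(1) = max(3+0·1=3, -7+1·1=-6, 3+2·1=5, -1+3·1=2) = 5 (attained by i=2)
p(3) = max(3+0·3=3, -7+1·3=-4, 3+2·3=9, -1+3·3=8) = 9 (attained by i=2)
Answer: p(1) = 5; p(3) = 9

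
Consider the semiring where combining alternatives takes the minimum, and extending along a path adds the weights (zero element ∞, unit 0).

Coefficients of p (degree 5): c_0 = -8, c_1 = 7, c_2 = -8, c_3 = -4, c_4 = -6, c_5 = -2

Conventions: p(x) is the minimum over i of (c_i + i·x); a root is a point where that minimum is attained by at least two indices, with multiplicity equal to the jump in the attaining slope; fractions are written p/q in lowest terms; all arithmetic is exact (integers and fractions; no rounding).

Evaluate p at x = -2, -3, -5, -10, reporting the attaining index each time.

p(-2) = min(-8+0·(-2)=-8, 7+1·(-2)=5, -8+2·(-2)=-12, -4+3·(-2)=-10, -6+4·(-2)=-14, -2+5·(-2)=-12) = -14 (attained by i=4)
p(-3) = min(-8+0·(-3)=-8, 7+1·(-3)=4, -8+2·(-3)=-14, -4+3·(-3)=-13, -6+4·(-3)=-18, -2+5·(-3)=-17) = -18 (attained by i=4)
p(-5) = min(-8+0·(-5)=-8, 7+1·(-5)=2, -8+2·(-5)=-18, -4+3·(-5)=-19, -6+4·(-5)=-26, -2+5·(-5)=-27) = -27 (attained by i=5)
p(-10) = min(-8+0·(-10)=-8, 7+1·(-10)=-3, -8+2·(-10)=-28, -4+3·(-10)=-34, -6+4·(-10)=-46, -2+5·(-10)=-52) = -52 (attained by i=5)
Answer: p(-2) = -14; p(-3) = -18; p(-5) = -27; p(-10) = -52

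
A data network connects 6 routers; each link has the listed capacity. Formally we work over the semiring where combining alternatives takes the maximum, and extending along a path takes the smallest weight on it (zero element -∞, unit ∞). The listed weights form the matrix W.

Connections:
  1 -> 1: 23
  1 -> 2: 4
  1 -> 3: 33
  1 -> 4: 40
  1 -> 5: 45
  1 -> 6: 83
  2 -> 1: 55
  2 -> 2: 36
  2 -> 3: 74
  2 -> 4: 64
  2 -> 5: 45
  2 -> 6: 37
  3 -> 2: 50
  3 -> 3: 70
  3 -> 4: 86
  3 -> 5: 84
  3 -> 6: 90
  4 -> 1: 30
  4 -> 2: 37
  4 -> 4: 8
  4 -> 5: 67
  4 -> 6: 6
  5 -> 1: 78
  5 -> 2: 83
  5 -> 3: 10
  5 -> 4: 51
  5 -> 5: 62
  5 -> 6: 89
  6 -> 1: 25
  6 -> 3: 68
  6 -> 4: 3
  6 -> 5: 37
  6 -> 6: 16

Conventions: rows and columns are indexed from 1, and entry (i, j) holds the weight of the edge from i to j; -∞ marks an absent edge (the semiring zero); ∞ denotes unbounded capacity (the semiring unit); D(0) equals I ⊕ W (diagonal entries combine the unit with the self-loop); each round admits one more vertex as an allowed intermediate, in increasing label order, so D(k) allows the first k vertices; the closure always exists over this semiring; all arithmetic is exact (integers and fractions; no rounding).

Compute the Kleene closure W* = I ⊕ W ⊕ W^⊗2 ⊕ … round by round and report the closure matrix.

D(0):
  [∞, 4, 33, 40, 45, 83]
  [55, ∞, 74, 64, 45, 37]
  [-∞, 50, ∞, 86, 84, 90]
  [30, 37, -∞, ∞, 67, 6]
  [78, 83, 10, 51, ∞, 89]
  [25, -∞, 68, 3, 37, ∞]
D(1):
  [∞, 4, 33, 40, 45, 83]
  [55, ∞, 74, 64, 45, 55]
  [-∞, 50, ∞, 86, 84, 90]
  [30, 37, 30, ∞, 67, 30]
  [78, 83, 33, 51, ∞, 89]
  [25, 4, 68, 25, 37, ∞]
D(2):
  [∞, 4, 33, 40, 45, 83]
  [55, ∞, 74, 64, 45, 55]
  [50, 50, ∞, 86, 84, 90]
  [37, 37, 37, ∞, 67, 37]
  [78, 83, 74, 64, ∞, 89]
  [25, 4, 68, 25, 37, ∞]
D(3):
  [∞, 33, 33, 40, 45, 83]
  [55, ∞, 74, 74, 74, 74]
  [50, 50, ∞, 86, 84, 90]
  [37, 37, 37, ∞, 67, 37]
  [78, 83, 74, 74, ∞, 89]
  [50, 50, 68, 68, 68, ∞]
D(4):
  [∞, 37, 37, 40, 45, 83]
  [55, ∞, 74, 74, 74, 74]
  [50, 50, ∞, 86, 84, 90]
  [37, 37, 37, ∞, 67, 37]
  [78, 83, 74, 74, ∞, 89]
  [50, 50, 68, 68, 68, ∞]
D(5):
  [∞, 45, 45, 45, 45, 83]
  [74, ∞, 74, 74, 74, 74]
  [78, 83, ∞, 86, 84, 90]
  [67, 67, 67, ∞, 67, 67]
  [78, 83, 74, 74, ∞, 89]
  [68, 68, 68, 68, 68, ∞]
D(6):
  [∞, 68, 68, 68, 68, 83]
  [74, ∞, 74, 74, 74, 74]
  [78, 83, ∞, 86, 84, 90]
  [67, 67, 67, ∞, 67, 67]
  [78, 83, 74, 74, ∞, 89]
  [68, 68, 68, 68, 68, ∞]
Answer: W* = [[∞, 68, 68, 68, 68, 83], [74, ∞, 74, 74, 74, 74], [78, 83, ∞, 86, 84, 90], [67, 67, 67, ∞, 67, 67], [78, 83, 74, 74, ∞, 89], [68, 68, 68, 68, 68, ∞]]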